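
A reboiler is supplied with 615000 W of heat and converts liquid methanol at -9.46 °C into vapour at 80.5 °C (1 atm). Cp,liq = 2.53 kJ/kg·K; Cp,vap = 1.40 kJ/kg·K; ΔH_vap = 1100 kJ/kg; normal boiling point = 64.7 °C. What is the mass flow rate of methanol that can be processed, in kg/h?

Δh = 2.53×(64.7−-9.46) + 1100 + 1.40×(80.5−64.7) = 1309.7 kJ/kg
Q = 615000 W = 615 kJ/s = 2.214e+06 kJ/h
ṁ = Q/Δh = 2.214e+06 / 1309.7 = 1690.4 kg/h

ṁ = 1690 kg/h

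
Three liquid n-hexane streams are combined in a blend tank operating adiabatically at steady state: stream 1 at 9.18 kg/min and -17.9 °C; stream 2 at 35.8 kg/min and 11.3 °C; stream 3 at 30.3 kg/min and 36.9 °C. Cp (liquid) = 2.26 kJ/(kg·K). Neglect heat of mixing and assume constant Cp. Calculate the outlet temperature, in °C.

Adiabatic, steady state ⇒ Σ ṁᵢCp,ᵢ(T_out − Tᵢ) = 0
T_out = Σ ṁᵢCp,ᵢTᵢ / Σ ṁᵢCp,ᵢ
      = 3069.7 / 170.13 = 18.043 °C

T_out = 18.0 °C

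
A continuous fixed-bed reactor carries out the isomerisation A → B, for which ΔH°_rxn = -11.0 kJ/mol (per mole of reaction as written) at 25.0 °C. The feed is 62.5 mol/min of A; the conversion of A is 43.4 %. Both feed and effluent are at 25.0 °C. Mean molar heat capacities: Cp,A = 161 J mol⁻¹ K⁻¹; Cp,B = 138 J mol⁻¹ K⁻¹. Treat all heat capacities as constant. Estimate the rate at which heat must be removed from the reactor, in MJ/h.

Extent of reaction ξ = 0.434 × 62.5 = 27.125 mol/min
Reaction term: ξ·ΔH°_rxn = 27.125 × -11.0 = -298.38 kJ/min
Q = ΔH = -298.38 kJ/min = -4.9729 kW
Heat removed = 17.902 MJ/h

Q_out = 17.9 MJ/h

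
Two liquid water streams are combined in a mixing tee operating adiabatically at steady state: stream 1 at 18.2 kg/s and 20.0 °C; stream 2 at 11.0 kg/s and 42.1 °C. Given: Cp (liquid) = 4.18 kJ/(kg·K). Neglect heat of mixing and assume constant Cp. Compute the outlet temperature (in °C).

No heat crosses the boundary, so H_out = H_in.
T_out = Σ ṁᵢCp,ᵢTᵢ / Σ ṁᵢCp,ᵢ
      = 3457.3 / 122.06 = 28.325 °C

T_out = 28.3 °C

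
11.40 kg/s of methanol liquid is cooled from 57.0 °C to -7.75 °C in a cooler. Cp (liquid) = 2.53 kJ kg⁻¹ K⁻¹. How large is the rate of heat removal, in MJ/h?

Q_c = 6720 MJ/h

Q = ṁ·Cp·ΔT = 11.40 × 2.53 × (-7.75 − 57.0) = -1867.5 kJ/s
Cooling duty = 6723.1 MJ/h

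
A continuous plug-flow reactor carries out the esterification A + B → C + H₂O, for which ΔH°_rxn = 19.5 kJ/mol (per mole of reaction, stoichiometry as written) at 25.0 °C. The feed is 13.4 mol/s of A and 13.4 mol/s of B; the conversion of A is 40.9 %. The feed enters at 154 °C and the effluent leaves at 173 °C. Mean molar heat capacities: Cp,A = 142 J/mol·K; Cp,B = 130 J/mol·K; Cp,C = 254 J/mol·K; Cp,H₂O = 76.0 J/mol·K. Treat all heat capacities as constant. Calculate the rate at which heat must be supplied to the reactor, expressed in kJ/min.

Q_in = 13400 kJ/min

Extent of reaction ξ = 0.409 × 13.4 = 5.4806 mol/s
Reaction term: ξ·ΔH°_rxn = 5.4806 × 19.5 = 106.87 kJ/s
Sensible, feed 154→25 °C: -470.18 kJ/s
Outlet flows (mol/s): A 7.9194, B 7.9194, C 5.4806, H₂O 5.4806
Sensible, products 25→173 °C: 586.48 kJ/s
Q = ΔH = 223.17 kJ/s = 223.17 kW
Heat supplied = 13390 kJ/min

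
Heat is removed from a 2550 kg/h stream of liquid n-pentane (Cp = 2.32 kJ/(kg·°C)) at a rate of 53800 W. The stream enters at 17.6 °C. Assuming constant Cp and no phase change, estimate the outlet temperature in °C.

T_out = -15.1 °C

Q = 53800 W = 193680 kJ/h
ΔT = Q/(ṁ·Cp) = 193680/(2550×2.32) = 32.738 K
T_out = 17.6 − 32.738 = -15.138 °C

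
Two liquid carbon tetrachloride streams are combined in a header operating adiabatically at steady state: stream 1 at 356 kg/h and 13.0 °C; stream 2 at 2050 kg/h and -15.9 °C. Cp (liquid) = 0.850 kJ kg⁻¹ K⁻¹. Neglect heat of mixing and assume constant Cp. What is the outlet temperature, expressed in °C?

T_out = -11.6 °C

No heat crosses the boundary, so H_out = H_in.
Σ ṁᵢCp,ᵢTᵢ = 356×0.850×13.0 + 2050×0.850×-15.9 = -23772
Σ ṁᵢCp,ᵢ = 356×0.850 + 2050×0.850 = 2045.1
T_out = -23772 / 2045.1 = -11.624 °C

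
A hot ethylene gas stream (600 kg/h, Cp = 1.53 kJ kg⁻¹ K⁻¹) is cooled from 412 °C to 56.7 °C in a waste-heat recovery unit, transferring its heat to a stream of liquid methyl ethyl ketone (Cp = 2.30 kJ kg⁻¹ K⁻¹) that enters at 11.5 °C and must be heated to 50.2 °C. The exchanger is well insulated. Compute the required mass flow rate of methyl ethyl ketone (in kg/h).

ṁ_c = 3660 kg/h

Heat released by hot stream: Q = 600 × 1.53 × (412 − 56.7) = 326170 kJ/h
Energy balance on cold side (adiabatic exchanger): Q = ṁ_c·Cp_c·(T_c,out − T_c,in)
ṁ_c = 326170 / [2.30 × (50.2 − 11.5)] = 3664.4 kg/h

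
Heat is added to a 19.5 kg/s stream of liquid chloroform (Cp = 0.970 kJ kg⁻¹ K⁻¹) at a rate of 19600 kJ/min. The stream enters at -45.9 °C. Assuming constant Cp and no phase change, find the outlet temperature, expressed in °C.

T_out = -28.6 °C

Q = 19600 kJ/min = 326.67 kJ/s
ΔT = Q/(ṁ·Cp) = 326.67/(19.5×0.970) = 17.27 K
T_out = -45.9 + 17.27 = -28.63 °C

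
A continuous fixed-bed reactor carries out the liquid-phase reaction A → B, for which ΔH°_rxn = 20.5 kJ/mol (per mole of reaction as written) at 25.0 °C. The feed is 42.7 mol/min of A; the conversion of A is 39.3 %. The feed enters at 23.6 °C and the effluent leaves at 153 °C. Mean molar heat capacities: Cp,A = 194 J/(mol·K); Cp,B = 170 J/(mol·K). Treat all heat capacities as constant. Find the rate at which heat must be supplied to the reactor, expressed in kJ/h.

Q_in = 81900 kJ/h

Extent of reaction ξ = 0.393 × 42.7 = 16.781 mol/min
Reaction term: ξ·ΔH°_rxn = 16.781 × 20.5 = 344.01 kJ/min
Sensible, feed 23.6→25 °C: 11.597 kJ/min
Outlet flows (mol/min): A 25.919, B 16.781
Sensible, products 25→153 °C: 1008.8 kJ/min
Q = ΔH = 1364.4 kJ/min = 22.74 kW
Heat supplied = 81863 kJ/h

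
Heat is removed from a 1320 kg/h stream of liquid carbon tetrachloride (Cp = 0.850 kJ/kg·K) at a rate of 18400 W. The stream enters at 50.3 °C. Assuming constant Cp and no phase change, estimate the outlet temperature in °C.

T_out = -8.74 °C

Q = 18400 W = 66240 kJ/h
ΔT = Q/(ṁ·Cp) = 66240/(1320×0.850) = 59.037 K
T_out = 50.3 − 59.037 = -8.7374 °C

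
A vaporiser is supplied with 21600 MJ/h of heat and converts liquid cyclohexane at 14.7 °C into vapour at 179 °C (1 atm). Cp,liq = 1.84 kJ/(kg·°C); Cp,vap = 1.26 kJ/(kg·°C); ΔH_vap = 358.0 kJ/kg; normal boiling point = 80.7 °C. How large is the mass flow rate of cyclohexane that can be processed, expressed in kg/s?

ṁ = 9.95 kg/s

Δh = 1.84×(80.7−14.7) + 358.0 + 1.26×(179−80.7) = 603.3 kJ/kg
Q = 21600 MJ/h = 6000 kJ/s = 6000 kJ/s
ṁ = Q/Δh = 6000 / 603.3 = 9.9453 kg/s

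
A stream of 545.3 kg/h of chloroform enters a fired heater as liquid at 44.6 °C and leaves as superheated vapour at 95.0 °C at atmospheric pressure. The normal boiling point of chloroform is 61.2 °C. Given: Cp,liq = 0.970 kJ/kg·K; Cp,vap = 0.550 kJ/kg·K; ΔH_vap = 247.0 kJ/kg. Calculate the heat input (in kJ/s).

liquid 44.6→61.2 °C: 16.102 kJ/kg
vaporisation at 61.2 °C: 247 kJ/kg
vapour 61.2→95.0 °C: 18.59 kJ/kg
Δh = 16.102 + 247 + 18.59 = 281.69 kJ/kg
Q = ṁ·Δh = 545.3 kg/h × 281.69 kJ/kg = 153610 kJ/h
|Q| = 42.669 kW

Q = 42.7 kJ/s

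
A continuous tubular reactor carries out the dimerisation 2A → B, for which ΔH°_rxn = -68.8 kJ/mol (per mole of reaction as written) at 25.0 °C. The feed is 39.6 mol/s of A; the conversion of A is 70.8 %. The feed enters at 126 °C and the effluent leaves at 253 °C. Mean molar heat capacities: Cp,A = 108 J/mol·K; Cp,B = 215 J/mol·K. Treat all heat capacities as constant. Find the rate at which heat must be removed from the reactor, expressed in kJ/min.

Q_out = 25500 kJ/min

Extent of reaction ξ = 0.708 × 39.6 / 2 = 14.018 mol/s
Reaction term: ξ·ΔH°_rxn = 14.018 × -68.8 = -964.47 kJ/s
Sensible, feed 126→25 °C: -431.96 kJ/s
Outlet flows (mol/s): A 11.563, B 14.018
Sensible, products 25→253 °C: 971.91 kJ/s
Q = ΔH = -424.51 kJ/s = -424.51 kW
Heat removed = 25471 kJ/min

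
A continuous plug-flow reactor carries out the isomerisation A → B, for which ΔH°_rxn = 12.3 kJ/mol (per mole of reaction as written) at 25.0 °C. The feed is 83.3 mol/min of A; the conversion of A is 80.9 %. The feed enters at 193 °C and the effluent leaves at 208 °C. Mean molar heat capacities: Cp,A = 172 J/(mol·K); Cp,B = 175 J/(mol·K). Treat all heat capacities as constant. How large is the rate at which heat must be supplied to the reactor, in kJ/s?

Extent of reaction ξ = 0.809 × 83.3 = 67.39 mol/min
Reaction term: ξ·ΔH°_rxn = 67.39 × 12.3 = 828.89 kJ/min
Sensible, feed 193→25 °C: -2407 kJ/min
Outlet flows (mol/min): A 15.91, B 67.39
Sensible, products 25→208 °C: 2658.9 kJ/min
Q = ΔH = 1080.8 kJ/min = 18.013 kW
Heat supplied = 18.013 kJ/s

Q_in = 18.0 kJ/s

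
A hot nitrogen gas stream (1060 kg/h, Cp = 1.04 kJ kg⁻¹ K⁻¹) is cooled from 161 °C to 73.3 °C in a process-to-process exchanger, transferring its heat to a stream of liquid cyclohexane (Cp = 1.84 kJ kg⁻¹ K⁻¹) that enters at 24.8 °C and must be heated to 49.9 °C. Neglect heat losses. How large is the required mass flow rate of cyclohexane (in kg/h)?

ṁ_c = 2090 kg/h

Heat released by hot stream: Q = 1060 × 1.04 × (161 − 73.3) = 96680 kJ/h
Energy balance on cold side (adiabatic exchanger): Q = ṁ_c·Cp_c·(T_c,out − T_c,in)
ṁ_c = 96680 / [1.84 × (49.9 − 24.8)] = 2093.4 kg/h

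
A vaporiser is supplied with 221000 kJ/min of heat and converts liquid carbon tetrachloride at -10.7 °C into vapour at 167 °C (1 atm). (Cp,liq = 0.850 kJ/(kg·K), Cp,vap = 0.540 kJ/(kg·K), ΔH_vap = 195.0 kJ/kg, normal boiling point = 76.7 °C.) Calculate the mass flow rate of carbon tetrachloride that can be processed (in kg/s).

Δh = 0.850×(76.7−-10.7) + 195.0 + 0.540×(167−76.7) = 318.05 kJ/kg
Q = 221000 kJ/min = 3683.3 kJ/s = 3683.3 kJ/s
ṁ = Q/Δh = 3683.3 / 318.05 = 11.581 kg/s

ṁ = 11.6 kg/s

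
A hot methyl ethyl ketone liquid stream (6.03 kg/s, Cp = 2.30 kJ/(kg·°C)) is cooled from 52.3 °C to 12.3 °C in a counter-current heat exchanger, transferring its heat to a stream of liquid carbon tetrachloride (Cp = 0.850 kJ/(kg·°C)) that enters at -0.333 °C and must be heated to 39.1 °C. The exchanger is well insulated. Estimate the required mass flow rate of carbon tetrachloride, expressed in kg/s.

ṁ_c = 16.6 kg/s

Heat released by hot stream: Q = 6.03 × 2.30 × (52.3 − 12.3) = 554.76 kJ/s
Energy balance on cold side (adiabatic exchanger): Q = ṁ_c·Cp_c·(T_c,out − T_c,in)
ṁ_c = 554.76 / [0.850 × (39.1 − -0.333)] = 16.551 kg/s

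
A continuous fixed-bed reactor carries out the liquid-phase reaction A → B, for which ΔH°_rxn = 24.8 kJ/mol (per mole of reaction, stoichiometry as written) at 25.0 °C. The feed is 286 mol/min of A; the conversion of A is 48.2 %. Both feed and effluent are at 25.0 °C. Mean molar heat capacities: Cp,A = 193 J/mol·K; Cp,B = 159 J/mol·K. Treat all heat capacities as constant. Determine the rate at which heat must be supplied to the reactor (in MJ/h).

Q_in = 205 MJ/h

Extent of reaction ξ = 0.482 × 286 = 137.85 mol/min
Reaction term: ξ·ΔH°_rxn = 137.85 × 24.8 = 3418.7 kJ/min
Q = ΔH = 3418.7 kJ/min = 56.979 kW
Heat supplied = 205.12 MJ/h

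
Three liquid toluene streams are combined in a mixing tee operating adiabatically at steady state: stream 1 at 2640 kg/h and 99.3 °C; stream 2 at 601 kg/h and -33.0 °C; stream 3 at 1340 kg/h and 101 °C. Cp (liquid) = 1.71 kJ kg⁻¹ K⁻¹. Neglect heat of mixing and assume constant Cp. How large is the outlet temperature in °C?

T_out = 82.4 °C

Adiabatic, steady state ⇒ Σ ṁᵢCp,ᵢ(T_out − Tᵢ) = 0
Σ ṁᵢCp,ᵢTᵢ = 2640×1.71×99.3 + 601×1.71×-33.0 + 1340×1.71×101 = 645800
Σ ṁᵢCp,ᵢ = 2640×1.71 + 601×1.71 + 1340×1.71 = 7833.5
T_out = 645800 / 7833.5 = 82.44 °C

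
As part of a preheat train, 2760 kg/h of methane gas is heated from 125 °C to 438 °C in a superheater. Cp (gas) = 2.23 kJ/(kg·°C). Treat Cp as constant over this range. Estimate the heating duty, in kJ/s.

Q = 535 kJ/s

Q = ṁ·Cp·ΔT = 2760 × 2.23 × (438 − 125) = 1.9265e+06 kJ/h
Converting: 1.9265e+06 / 3600 s = 535.13 kW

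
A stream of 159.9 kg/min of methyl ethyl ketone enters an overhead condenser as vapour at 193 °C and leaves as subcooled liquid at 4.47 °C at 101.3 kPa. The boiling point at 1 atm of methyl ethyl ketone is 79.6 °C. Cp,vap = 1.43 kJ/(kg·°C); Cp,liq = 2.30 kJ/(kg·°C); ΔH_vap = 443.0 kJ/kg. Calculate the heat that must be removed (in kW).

vapour 193→79.6 °C: -162.16 kJ/kg
condensation at 79.6 °C: -443 kJ/kg
liquid 79.6→4.47 °C: -172.8 kJ/kg
Δh = -162.16 + -443 + -172.8 = -777.96 kJ/kg
Q = ṁ·Δh = 159.9 kg/min × -777.96 kJ/kg = -124400 kJ/min
|Q| = 2073.3 kW

Q_c = 2070 kW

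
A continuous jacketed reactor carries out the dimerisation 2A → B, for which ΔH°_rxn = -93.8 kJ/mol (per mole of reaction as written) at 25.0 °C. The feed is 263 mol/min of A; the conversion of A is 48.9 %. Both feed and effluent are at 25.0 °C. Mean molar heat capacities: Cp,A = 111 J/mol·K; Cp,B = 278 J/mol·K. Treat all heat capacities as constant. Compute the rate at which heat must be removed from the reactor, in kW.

Extent of reaction ξ = 0.489 × 263 / 2 = 64.303 mol/min
Reaction term: ξ·ΔH°_rxn = 64.303 × -93.8 = -6031.7 kJ/min
Q = ΔH = -6031.7 kJ/min = -100.53 kW
Heat removed = 100.53 kW

Q_out = 101 kW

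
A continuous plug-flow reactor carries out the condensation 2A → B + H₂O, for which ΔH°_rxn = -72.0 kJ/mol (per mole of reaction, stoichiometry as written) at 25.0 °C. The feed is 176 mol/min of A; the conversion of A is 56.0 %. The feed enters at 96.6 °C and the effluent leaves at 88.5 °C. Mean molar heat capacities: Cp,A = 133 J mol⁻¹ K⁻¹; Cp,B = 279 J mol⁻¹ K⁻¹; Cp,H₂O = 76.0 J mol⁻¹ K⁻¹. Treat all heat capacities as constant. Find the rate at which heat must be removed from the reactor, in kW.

Extent of reaction ξ = 0.560 × 176 / 2 = 49.28 mol/min
Reaction term: ξ·ΔH°_rxn = 49.28 × -72.0 = -3548.2 kJ/min
Sensible, feed 96.6→25 °C: -1676 kJ/min
Outlet flows (mol/min): A 77.44, B 49.28, H₂O 49.28
Sensible, products 25→88.5 °C: 1764.9 kJ/min
Q = ΔH = -3459.3 kJ/min = -57.654 kW
Heat removed = 57.654 kW

Q_out = 57.7 kW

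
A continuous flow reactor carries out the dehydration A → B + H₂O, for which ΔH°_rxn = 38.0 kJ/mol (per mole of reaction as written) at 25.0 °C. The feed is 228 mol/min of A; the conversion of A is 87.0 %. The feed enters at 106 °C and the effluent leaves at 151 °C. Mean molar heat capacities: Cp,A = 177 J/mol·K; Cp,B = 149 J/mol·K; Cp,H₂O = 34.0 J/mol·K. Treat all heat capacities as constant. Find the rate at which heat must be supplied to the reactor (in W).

Q_in = 158000 W

Extent of reaction ξ = 0.870 × 228 = 198.36 mol/min
Reaction term: ξ·ΔH°_rxn = 198.36 × 38.0 = 7537.7 kJ/min
Sensible, feed 106→25 °C: -3268.8 kJ/min
Outlet flows (mol/min): A 29.64, B 198.36, H₂O 198.36
Sensible, products 25→151 °C: 5234.8 kJ/min
Q = ΔH = 9503.7 kJ/min = 158.39 kW
Heat supplied = 158390 W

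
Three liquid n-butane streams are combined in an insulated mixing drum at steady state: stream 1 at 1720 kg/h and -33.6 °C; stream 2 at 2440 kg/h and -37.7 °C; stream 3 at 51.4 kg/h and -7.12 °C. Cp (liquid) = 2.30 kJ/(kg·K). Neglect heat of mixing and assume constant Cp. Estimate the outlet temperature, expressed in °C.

Energy balance with Q = 0: Σ ṁᵢCp,ᵢ(T_out − Tᵢ) = 0
T_out = Σ ṁᵢCp,ᵢTᵢ / Σ ṁᵢCp,ᵢ
      = -345340 / 9686.2 = -35.652 °C

T_out = -35.7 °C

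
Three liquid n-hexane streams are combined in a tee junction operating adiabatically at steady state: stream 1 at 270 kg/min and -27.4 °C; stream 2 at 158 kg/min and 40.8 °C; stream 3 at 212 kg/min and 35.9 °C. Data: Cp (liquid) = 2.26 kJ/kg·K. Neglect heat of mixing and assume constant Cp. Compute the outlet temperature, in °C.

T_out = 10.4 °C

Adiabatic, steady state ⇒ Σ ṁᵢCp,ᵢ(T_out − Tᵢ) = 0
T_out = Σ ṁᵢCp,ᵢTᵢ / Σ ṁᵢCp,ᵢ
      = 15050 / 1446.4 = 10.405 °C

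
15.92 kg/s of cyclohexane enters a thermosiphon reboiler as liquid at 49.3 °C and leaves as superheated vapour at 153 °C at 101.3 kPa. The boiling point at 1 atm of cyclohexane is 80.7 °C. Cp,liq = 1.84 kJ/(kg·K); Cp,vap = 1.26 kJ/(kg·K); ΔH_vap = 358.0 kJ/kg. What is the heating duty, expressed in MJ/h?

Q = 29000 MJ/h

liquid 49.3→80.7 °C: 57.776 kJ/kg
vaporisation at 80.7 °C: 358 kJ/kg
vapour 80.7→153 °C: 91.098 kJ/kg
Δh = 57.776 + 358 + 91.098 = 506.87 kJ/kg
Q = ṁ·Δh = 15.92 kg/s × 506.87 kJ/kg = 8069.4 kJ/s
|Q| = 8069.4 kW = 29050 MJ/h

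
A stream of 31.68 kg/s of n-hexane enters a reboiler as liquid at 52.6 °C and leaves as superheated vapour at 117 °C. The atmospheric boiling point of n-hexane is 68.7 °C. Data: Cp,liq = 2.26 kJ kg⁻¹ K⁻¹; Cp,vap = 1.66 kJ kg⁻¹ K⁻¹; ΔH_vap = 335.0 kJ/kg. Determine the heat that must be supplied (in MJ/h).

liquid 52.6→68.7 °C: 36.386 kJ/kg
vaporisation at 68.7 °C: 335 kJ/kg
vapour 68.7→117 °C: 80.178 kJ/kg
Δh = 36.386 + 335 + 80.178 = 451.56 kJ/kg
Q = ṁ·Δh = 31.68 kg/s × 451.56 kJ/kg = 14306 kJ/s
|Q| = 14306 kW = 51500 MJ/h

Q = 51500 MJ/h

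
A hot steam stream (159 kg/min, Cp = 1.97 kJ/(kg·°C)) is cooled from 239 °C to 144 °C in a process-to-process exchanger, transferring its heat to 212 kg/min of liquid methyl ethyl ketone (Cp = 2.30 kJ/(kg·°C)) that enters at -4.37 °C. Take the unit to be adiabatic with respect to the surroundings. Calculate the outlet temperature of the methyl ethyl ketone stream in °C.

T_c,out = 56.7 °C

Heat released by hot stream: Q = 159 × 1.97 × (239 − 144) = 29757 kJ/min
Energy balance on cold side (adiabatic exchanger): Q = ṁ_c·Cp_c·(T_c,out − T_c,in)
T_c,out = -4.37 + 29757/(212 × 2.30) = 56.657 °C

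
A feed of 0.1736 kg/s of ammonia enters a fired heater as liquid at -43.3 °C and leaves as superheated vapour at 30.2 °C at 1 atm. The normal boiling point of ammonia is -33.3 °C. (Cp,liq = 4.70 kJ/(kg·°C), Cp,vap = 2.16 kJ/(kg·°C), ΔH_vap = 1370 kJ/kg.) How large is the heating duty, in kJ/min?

Q = 16200 kJ/min

liquid -43.3→-33.3 °C: 47 kJ/kg
vaporisation at -33.3 °C: 1370 kJ/kg
vapour -33.3→30.2 °C: 137.16 kJ/kg
Δh = 47 + 1370 + 137.16 = 1554.2 kJ/kg
Q = ṁ·Δh = 0.1736 kg/s × 1554.2 kJ/kg = 269.8 kJ/s
|Q| = 269.8 kW = 16188 kJ/min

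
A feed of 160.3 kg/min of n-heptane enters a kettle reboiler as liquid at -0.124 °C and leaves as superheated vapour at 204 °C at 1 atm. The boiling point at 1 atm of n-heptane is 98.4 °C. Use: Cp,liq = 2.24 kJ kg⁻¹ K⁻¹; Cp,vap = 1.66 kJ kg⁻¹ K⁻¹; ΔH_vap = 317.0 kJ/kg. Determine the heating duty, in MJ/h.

liquid -0.124→98.4 °C: 220.69 kJ/kg
vaporisation at 98.4 °C: 317 kJ/kg
vapour 98.4→204 °C: 175.3 kJ/kg
Δh = 220.69 + 317 + 175.3 = 712.99 kJ/kg
Q = ṁ·Δh = 160.3 kg/min × 712.99 kJ/kg = 114290 kJ/min
|Q| = 1904.9 kW = 6857.5 MJ/h

Q = 6860 MJ/h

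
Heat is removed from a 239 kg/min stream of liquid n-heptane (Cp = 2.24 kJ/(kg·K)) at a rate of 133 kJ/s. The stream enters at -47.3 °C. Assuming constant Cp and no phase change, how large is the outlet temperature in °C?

Q = 133 kJ/s = 7980 kJ/min
ΔT = Q/(ṁ·Cp) = 7980/(239×2.24) = 14.906 K
T_out = -47.3 − 14.906 = -62.206 °C

T_out = -62.2 °C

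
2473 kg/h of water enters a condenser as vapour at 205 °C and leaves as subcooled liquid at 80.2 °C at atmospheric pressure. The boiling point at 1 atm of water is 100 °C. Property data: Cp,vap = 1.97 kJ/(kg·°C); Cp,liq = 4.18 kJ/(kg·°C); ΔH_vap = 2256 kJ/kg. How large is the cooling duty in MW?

vapour 205→100 °C: -206.85 kJ/kg
condensation at 100 °C: -2256 kJ/kg
liquid 100→80.2 °C: -82.764 kJ/kg
Δh = -206.85 + -2256 + -82.764 = -2545.6 kJ/kg
Q = ṁ·Δh = 2473 kg/h × -2545.6 kJ/kg = -6.2953e+06 kJ/h
|Q| = 1748.7 kW = 1.7487 MW

Q_c = 1.75 MW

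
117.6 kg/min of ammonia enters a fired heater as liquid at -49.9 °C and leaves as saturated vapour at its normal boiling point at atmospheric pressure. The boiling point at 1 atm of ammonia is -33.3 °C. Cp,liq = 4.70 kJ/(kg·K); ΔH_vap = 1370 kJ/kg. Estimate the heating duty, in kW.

Q = 2840 kW

liquid -49.9→-33.3 °C: 78.02 kJ/kg
vaporisation at -33.3 °C: 1370 kJ/kg
Δh = 78.02 + 1370 = 1448 kJ/kg
Q = ṁ·Δh = 117.6 kg/min × 1448 kJ/kg = 170290 kJ/min
|Q| = 2838.1 kW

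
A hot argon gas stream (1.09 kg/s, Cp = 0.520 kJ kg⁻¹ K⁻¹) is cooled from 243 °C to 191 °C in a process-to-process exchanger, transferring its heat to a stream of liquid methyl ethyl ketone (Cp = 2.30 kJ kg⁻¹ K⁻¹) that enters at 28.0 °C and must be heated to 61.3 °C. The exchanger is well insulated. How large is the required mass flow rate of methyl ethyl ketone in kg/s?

ṁ_c = 0.385 kg/s

Heat released by hot stream: Q = 1.09 × 0.520 × (243 − 191) = 29.474 kJ/s
Energy balance on cold side (adiabatic exchanger): Q = ṁ_c·Cp_c·(T_c,out − T_c,in)
ṁ_c = 29.474 / [2.30 × (61.3 − 28.0)] = 0.38482 kg/s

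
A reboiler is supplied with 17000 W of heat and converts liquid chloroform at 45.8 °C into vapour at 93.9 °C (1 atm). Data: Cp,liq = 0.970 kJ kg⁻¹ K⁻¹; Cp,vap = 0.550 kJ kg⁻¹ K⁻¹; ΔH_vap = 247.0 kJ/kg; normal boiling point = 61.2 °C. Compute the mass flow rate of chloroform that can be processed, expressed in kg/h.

ṁ = 219 kg/h

Δh = 0.970×(61.2−45.8) + 247.0 + 0.550×(93.9−61.2) = 279.92 kJ/kg
Q = 17000 W = 17 kJ/s = 61200 kJ/h
ṁ = Q/Δh = 61200 / 279.92 = 218.63 kg/h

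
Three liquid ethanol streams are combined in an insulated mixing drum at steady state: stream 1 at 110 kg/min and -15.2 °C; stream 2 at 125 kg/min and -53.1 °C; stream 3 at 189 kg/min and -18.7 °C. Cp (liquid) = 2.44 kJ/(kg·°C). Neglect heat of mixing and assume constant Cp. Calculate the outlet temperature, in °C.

Adiabatic, steady state ⇒ Σ ṁᵢCp,ᵢ(T_out − Tᵢ) = 0
T_out = Σ ṁᵢCp,ᵢTᵢ / Σ ṁᵢCp,ᵢ
      = -28899 / 1034.6 = -27.933 °C

T_out = -27.9 °C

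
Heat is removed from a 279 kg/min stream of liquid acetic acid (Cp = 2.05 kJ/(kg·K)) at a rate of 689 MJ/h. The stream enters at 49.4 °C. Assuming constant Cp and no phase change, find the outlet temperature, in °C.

T_out = 29.3 °C

Q = 689 MJ/h = 11483 kJ/min
ΔT = Q/(ṁ·Cp) = 11483/(279×2.05) = 20.078 K
T_out = 49.4 − 20.078 = 29.322 °C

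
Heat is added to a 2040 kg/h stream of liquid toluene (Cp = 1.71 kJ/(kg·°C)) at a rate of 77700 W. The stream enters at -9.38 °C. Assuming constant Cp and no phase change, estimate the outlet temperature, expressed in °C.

T_out = 70.8 °C

Q = 77700 W = 279720 kJ/h
ΔT = Q/(ṁ·Cp) = 279720/(2040×1.71) = 80.186 K
T_out = -9.38 + 80.186 = 70.806 °C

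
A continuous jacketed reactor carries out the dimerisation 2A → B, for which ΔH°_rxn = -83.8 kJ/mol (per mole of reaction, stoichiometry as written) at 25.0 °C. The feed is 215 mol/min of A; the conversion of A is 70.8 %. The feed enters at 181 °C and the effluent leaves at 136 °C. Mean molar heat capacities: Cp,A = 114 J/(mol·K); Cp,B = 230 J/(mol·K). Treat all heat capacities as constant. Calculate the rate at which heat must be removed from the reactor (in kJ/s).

Q_out = 124 kJ/s

Extent of reaction ξ = 0.708 × 215 / 2 = 76.11 mol/min
Reaction term: ξ·ΔH°_rxn = 76.11 × -83.8 = -6378 kJ/min
Sensible, feed 181→25 °C: -3823.6 kJ/min
Outlet flows (mol/min): A 62.78, B 76.11
Sensible, products 25→136 °C: 2737.5 kJ/min
Q = ΔH = -7464.1 kJ/min = -124.4 kW
Heat removed = 124.4 kJ/s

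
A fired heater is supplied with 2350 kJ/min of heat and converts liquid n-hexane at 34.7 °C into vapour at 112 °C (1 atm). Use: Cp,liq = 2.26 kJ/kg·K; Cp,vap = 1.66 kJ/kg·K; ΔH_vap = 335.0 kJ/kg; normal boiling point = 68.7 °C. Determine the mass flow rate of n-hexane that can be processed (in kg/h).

Δh = 2.26×(68.7−34.7) + 335.0 + 1.66×(112−68.7) = 483.72 kJ/kg
Q = 2350 kJ/min = 39.167 kJ/s = 141000 kJ/h
ṁ = Q/Δh = 141000 / 483.72 = 291.49 kg/h

ṁ = 291 kg/h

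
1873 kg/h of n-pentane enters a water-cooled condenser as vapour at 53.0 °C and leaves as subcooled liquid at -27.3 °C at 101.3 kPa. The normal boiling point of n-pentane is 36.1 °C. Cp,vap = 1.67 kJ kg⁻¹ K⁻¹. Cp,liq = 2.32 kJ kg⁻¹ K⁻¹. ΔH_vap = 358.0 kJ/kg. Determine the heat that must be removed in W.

vapour 53.0→36.1 °C: -28.223 kJ/kg
condensation at 36.1 °C: -358 kJ/kg
liquid 36.1→-27.3 °C: -147.09 kJ/kg
Δh = -28.223 + -358 + -147.09 = -533.31 kJ/kg
Q = ṁ·Δh = 1873 kg/h × -533.31 kJ/kg = -998890 kJ/h
|Q| = 277.47 kW = 277470 W

Q_c = 277000 W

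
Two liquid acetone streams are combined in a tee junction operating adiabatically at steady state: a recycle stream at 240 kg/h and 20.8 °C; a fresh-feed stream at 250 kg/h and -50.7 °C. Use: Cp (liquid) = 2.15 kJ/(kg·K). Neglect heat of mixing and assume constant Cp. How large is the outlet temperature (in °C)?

Adiabatic, steady state ⇒ Σ ṁᵢCp,ᵢ(T_out − Tᵢ) = 0
T_out = Σ ṁᵢCp,ᵢTᵢ / Σ ṁᵢCp,ᵢ
      = -16518 / 1053.5 = -15.68 °C

T_out = -15.7 °C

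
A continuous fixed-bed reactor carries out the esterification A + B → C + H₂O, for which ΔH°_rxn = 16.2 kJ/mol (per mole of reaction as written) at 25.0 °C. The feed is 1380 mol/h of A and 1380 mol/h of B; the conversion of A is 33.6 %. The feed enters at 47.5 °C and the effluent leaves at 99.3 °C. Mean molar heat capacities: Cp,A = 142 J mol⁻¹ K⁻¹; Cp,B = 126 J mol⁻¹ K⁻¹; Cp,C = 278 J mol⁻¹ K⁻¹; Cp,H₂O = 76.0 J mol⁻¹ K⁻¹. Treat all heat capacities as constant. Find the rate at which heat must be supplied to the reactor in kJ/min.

Extent of reaction ξ = 0.336 × 1380 = 463.68 mol/h
Reaction term: ξ·ΔH°_rxn = 463.68 × 16.2 = 7511.6 kJ/h
Sensible, feed 47.5→25 °C: -8321.4 kJ/h
Outlet flows (mol/h): A 916.32, B 916.32, C 463.68, H₂O 463.68
Sensible, products 25→99.3 °C: 30442 kJ/h
Q = ΔH = 29632 kJ/h = 8.2312 kW
Heat supplied = 493.87 kJ/min

Q_in = 494 kJ/min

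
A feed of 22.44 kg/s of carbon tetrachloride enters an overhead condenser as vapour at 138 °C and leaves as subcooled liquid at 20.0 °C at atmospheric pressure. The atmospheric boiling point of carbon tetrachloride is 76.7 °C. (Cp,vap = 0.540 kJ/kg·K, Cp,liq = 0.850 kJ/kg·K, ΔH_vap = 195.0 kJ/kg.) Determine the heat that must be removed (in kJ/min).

vapour 138→76.7 °C: -33.102 kJ/kg
condensation at 76.7 °C: -195 kJ/kg
liquid 76.7→20.0 °C: -48.195 kJ/kg
Δh = -33.102 + -195 + -48.195 = -276.3 kJ/kg
Q = ṁ·Δh = 22.44 kg/s × -276.3 kJ/kg = -6200.1 kJ/s
|Q| = 6200.1 kW = 372010 kJ/min

Q_c = 372000 kJ/min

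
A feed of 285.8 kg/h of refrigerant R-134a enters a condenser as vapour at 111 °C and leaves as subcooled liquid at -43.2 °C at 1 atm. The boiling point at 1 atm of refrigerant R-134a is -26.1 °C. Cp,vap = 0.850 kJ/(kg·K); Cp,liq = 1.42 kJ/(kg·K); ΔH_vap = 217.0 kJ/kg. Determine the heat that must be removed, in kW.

Q_c = 28.4 kW

vapour 111→-26.1 °C: -116.53 kJ/kg
condensation at -26.1 °C: -217 kJ/kg
liquid -26.1→-43.2 °C: -24.282 kJ/kg
Δh = -116.53 + -217 + -24.282 = -357.82 kJ/kg
Q = ṁ·Δh = 285.8 kg/h × -357.82 kJ/kg = -102260 kJ/h
|Q| = 28.407 kW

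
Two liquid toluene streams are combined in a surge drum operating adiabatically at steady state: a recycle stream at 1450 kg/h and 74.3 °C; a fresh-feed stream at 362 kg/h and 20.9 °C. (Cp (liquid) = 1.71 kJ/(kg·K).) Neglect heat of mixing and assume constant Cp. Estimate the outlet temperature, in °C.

Energy balance with Q = 0: Σ ṁᵢCp,ᵢ(T_out − Tᵢ) = 0
Σ ṁᵢCp,ᵢTᵢ = 1450×1.71×74.3 + 362×1.71×20.9 = 197160
Σ ṁᵢCp,ᵢ = 1450×1.71 + 362×1.71 = 3098.5
T_out = 197160 / 3098.5 = 63.632 °C

T_out = 63.6 °C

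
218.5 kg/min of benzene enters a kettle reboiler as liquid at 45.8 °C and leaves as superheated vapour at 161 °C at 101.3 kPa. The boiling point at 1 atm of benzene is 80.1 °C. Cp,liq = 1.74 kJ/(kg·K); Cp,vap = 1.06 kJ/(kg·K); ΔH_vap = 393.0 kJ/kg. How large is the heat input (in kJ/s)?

Q = 1960 kJ/s

liquid 45.8→80.1 °C: 59.682 kJ/kg
vaporisation at 80.1 °C: 393 kJ/kg
vapour 80.1→161 °C: 85.754 kJ/kg
Δh = 59.682 + 393 + 85.754 = 538.44 kJ/kg
Q = ṁ·Δh = 218.5 kg/min × 538.44 kJ/kg = 117650 kJ/min
|Q| = 1960.8 kW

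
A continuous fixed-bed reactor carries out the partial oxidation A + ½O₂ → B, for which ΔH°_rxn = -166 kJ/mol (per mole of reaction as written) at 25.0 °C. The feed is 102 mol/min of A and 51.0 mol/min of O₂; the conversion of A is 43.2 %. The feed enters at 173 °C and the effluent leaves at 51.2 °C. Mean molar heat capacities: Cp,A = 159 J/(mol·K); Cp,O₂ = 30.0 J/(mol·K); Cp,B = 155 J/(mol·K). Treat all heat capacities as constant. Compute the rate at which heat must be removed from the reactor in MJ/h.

Extent of reaction ξ = 0.432 × 102 = 44.064 mol/min
Reaction term: ξ·ΔH°_rxn = 44.064 × -166 = -7314.6 kJ/min
Sensible, feed 173→25 °C: -2626.7 kJ/min
Outlet flows (mol/min): A 57.936, O₂ 28.968, B 44.064
Sensible, products 25→51.2 °C: 443.06 kJ/min
Q = ΔH = -9498.3 kJ/min = -158.3 kW
Heat removed = 569.9 MJ/h

Q_out = 570 MJ/h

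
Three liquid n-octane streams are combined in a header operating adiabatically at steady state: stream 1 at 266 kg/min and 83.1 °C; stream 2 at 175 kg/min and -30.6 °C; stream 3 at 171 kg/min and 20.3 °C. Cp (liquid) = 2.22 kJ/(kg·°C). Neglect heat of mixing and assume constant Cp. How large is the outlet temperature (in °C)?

No heat crosses the boundary, so H_out = H_in.
T_out = Σ ṁᵢCp,ᵢTᵢ / Σ ṁᵢCp,ᵢ
      = 44890 / 1358.6 = 33.041 °C

T_out = 33.0 °C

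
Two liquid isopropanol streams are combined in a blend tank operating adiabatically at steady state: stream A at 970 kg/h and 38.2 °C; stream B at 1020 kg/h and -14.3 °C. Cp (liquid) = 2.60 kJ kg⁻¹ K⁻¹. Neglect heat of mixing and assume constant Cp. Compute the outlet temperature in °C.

T_out = 11.3 °C

Adiabatic, steady state ⇒ Σ ṁᵢCp,ᵢ(T_out − Tᵢ) = 0
T_out = Σ ṁᵢCp,ᵢTᵢ / Σ ṁᵢCp,ᵢ
      = 58417 / 5174 = 11.29 °C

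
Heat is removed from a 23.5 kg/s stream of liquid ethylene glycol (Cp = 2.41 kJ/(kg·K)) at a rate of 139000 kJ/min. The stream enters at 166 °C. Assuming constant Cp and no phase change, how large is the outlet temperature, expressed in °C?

Q = 139000 kJ/min = 2316.7 kJ/s
ΔT = Q/(ṁ·Cp) = 2316.7/(23.5×2.41) = 40.905 K
T_out = 166 − 40.905 = 125.09 °C

T_out = 125 °C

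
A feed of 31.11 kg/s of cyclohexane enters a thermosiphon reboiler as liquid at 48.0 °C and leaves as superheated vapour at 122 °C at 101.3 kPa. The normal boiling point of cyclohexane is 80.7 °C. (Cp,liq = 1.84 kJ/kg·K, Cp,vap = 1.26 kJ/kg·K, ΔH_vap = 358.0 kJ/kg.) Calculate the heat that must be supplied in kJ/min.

liquid 48.0→80.7 °C: 60.168 kJ/kg
vaporisation at 80.7 °C: 358 kJ/kg
vapour 80.7→122 °C: 52.038 kJ/kg
Δh = 60.168 + 358 + 52.038 = 470.21 kJ/kg
Q = ṁ·Δh = 31.11 kg/s × 470.21 kJ/kg = 14628 kJ/s
|Q| = 14628 kW = 877690 kJ/min

Q = 878000 kJ/min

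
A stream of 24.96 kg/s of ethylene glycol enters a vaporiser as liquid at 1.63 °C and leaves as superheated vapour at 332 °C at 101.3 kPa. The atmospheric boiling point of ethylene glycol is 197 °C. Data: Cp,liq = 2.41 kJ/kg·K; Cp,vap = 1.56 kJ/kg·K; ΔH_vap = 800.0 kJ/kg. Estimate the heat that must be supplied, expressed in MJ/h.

Q = 133000 MJ/h

liquid 1.63→197 °C: 470.84 kJ/kg
vaporisation at 197 °C: 800 kJ/kg
vapour 197→332 °C: 210.6 kJ/kg
Δh = 470.84 + 800 + 210.6 = 1481.4 kJ/kg
Q = ṁ·Δh = 24.96 kg/s × 1481.4 kJ/kg = 36977 kJ/s
|Q| = 36977 kW = 133120 MJ/h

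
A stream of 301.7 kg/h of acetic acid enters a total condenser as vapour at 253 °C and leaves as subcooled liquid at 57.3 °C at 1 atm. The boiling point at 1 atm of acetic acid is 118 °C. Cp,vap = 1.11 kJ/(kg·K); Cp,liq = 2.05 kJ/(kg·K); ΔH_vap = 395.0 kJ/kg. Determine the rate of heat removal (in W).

vapour 253→118 °C: -149.85 kJ/kg
condensation at 118 °C: -395 kJ/kg
liquid 118→57.3 °C: -124.43 kJ/kg
Δh = -149.85 + -395 + -124.43 = -669.28 kJ/kg
Q = ṁ·Δh = 301.7 kg/h × -669.28 kJ/kg = -201920 kJ/h
|Q| = 56.09 kW = 56090 W

Q_c = 56100 W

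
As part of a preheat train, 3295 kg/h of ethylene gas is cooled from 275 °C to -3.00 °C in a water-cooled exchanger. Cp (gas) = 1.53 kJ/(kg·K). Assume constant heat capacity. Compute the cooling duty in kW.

Q_c = 389 kW

Q = ṁ·Cp·ΔT = 3295 × 1.53 × (-3.00 − 275) = -1.4015e+06 kJ/h
Converting: 1.4015e+06 / 3600 s = 389.3 kW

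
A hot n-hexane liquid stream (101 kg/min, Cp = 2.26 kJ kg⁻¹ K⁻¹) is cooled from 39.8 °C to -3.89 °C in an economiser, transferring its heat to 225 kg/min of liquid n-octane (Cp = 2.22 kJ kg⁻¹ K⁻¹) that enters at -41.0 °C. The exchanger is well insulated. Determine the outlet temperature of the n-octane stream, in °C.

T_c,out = -21.0 °C

Heat released by hot stream: Q = 101 × 2.26 × (39.8 − -3.89) = 9972.7 kJ/min
Energy balance on cold side (adiabatic exchanger): Q = ṁ_c·Cp_c·(T_c,out − T_c,in)
T_c,out = -41.0 + 9972.7/(225 × 2.22) = -21.035 °C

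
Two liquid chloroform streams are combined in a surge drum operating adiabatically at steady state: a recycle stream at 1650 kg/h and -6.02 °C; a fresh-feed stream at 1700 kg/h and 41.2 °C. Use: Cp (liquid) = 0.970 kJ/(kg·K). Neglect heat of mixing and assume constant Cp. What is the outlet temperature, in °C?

T_out = 17.9 °C

Energy balance with Q = 0: Σ ṁᵢCp,ᵢ(T_out − Tᵢ) = 0
T_out = Σ ṁᵢCp,ᵢTᵢ / Σ ṁᵢCp,ᵢ
      = 58304 / 3249.5 = 17.942 °C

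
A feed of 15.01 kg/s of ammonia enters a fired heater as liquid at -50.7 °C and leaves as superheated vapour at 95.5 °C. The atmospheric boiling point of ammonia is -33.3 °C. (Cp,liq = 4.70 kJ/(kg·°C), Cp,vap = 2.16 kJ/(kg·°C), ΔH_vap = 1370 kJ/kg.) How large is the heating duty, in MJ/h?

liquid -50.7→-33.3 °C: 81.78 kJ/kg
vaporisation at -33.3 °C: 1370 kJ/kg
vapour -33.3→95.5 °C: 278.21 kJ/kg
Δh = 81.78 + 1370 + 278.21 = 1730 kJ/kg
Q = ṁ·Δh = 15.01 kg/s × 1730 kJ/kg = 25967 kJ/s
|Q| = 25967 kW = 93482 MJ/h

Q = 93500 MJ/h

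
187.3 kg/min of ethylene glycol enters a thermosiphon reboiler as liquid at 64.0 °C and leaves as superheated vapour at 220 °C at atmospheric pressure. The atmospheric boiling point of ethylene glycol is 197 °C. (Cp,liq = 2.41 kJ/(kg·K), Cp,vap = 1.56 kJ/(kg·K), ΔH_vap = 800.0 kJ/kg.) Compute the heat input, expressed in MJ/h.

Q = 13000 MJ/h

liquid 64.0→197 °C: 320.53 kJ/kg
vaporisation at 197 °C: 800 kJ/kg
vapour 197→220 °C: 35.88 kJ/kg
Δh = 320.53 + 800 + 35.88 = 1156.4 kJ/kg
Q = ṁ·Δh = 187.3 kg/min × 1156.4 kJ/kg = 216600 kJ/min
|Q| = 3609.9 kW = 12996 MJ/h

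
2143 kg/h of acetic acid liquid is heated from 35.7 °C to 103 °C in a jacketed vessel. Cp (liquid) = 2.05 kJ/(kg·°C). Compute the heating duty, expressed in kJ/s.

Q = ṁ·Cp·ΔT = 2143 × 2.05 × (103 − 35.7) = 295660 kJ/h
Converting: 295660 / 3600 s = 82.127 kW

Q = 82.1 kJ/s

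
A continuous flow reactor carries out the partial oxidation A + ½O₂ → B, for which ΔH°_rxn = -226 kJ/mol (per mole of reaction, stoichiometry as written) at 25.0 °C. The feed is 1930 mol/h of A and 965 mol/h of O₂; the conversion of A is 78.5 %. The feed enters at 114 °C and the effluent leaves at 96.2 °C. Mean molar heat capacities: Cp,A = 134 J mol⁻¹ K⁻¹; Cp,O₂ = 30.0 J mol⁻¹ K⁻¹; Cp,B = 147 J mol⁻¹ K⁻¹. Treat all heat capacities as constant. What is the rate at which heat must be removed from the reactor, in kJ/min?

Extent of reaction ξ = 0.785 × 1930 = 1515 mol/h
Reaction term: ξ·ΔH°_rxn = 1515 × -226 = -342400 kJ/h
Sensible, feed 114→25 °C: -25594 kJ/h
Outlet flows (mol/h): A 414.95, O₂ 207.48, B 1515
Sensible, products 25→96.2 °C: 20259 kJ/h
Q = ΔH = -347740 kJ/h = -96.593 kW
Heat removed = 5795.6 kJ/min

Q_out = 5800 kJ/min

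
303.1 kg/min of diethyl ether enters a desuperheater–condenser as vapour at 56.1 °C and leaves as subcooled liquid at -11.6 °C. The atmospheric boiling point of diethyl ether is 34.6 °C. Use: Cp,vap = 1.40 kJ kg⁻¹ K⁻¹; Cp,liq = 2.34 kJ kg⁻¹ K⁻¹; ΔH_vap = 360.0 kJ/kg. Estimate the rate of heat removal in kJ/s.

vapour 56.1→34.6 °C: -30.1 kJ/kg
condensation at 34.6 °C: -360 kJ/kg
liquid 34.6→-11.6 °C: -108.11 kJ/kg
Δh = -30.1 + -360 + -108.11 = -498.21 kJ/kg
Q = ṁ·Δh = 303.1 kg/min × -498.21 kJ/kg = -151010 kJ/min
|Q| = 2516.8 kW

Q_c = 2520 kJ/s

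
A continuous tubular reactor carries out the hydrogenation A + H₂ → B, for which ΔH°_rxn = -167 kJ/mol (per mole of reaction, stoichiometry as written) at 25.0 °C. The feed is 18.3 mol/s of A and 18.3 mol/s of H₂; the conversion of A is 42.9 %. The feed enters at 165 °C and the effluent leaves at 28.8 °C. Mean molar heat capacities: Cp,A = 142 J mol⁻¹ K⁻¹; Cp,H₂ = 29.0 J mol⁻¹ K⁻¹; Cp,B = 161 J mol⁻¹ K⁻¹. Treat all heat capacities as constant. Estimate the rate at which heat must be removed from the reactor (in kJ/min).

Q_out = 104000 kJ/min

Extent of reaction ξ = 0.429 × 18.3 = 7.8507 mol/s
Reaction term: ξ·ΔH°_rxn = 7.8507 × -167 = -1311.1 kJ/s
Sensible, feed 165→25 °C: -438.1 kJ/s
Outlet flows (mol/s): A 10.449, H₂ 10.449, B 7.8507
Sensible, products 25→28.8 °C: 11.593 kJ/s
Q = ΔH = -1737.6 kJ/s = -1737.6 kW
Heat removed = 104250 kJ/min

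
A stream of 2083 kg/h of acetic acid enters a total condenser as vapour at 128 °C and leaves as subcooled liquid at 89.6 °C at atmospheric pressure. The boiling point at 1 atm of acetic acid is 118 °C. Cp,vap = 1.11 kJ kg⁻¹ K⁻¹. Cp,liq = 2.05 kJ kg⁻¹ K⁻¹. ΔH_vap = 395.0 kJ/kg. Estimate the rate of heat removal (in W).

Q_c = 269000 W

vapour 128→118 °C: -11.1 kJ/kg
condensation at 118 °C: -395 kJ/kg
liquid 118→89.6 °C: -58.22 kJ/kg
Δh = -11.1 + -395 + -58.22 = -464.32 kJ/kg
Q = ṁ·Δh = 2083 kg/h × -464.32 kJ/kg = -967180 kJ/h
|Q| = 268.66 kW = 268660 W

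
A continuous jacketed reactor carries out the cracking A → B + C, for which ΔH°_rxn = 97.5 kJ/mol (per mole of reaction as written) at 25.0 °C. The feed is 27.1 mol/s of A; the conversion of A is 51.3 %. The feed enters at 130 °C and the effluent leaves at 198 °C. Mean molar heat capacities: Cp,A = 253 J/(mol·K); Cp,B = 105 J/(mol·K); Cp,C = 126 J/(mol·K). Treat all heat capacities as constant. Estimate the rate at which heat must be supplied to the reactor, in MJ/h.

Extent of reaction ξ = 0.513 × 27.1 = 13.902 mol/s
Reaction term: ξ·ΔH°_rxn = 13.902 × 97.5 = 1355.5 kJ/s
Sensible, feed 130→25 °C: -719.91 kJ/s
Outlet flows (mol/s): A 13.198, B 13.902, C 13.902
Sensible, products 25→198 °C: 1133.2 kJ/s
Q = ΔH = 1768.8 kJ/s = 1768.8 kW
Heat supplied = 6367.6 MJ/h

Q_in = 6370 MJ/h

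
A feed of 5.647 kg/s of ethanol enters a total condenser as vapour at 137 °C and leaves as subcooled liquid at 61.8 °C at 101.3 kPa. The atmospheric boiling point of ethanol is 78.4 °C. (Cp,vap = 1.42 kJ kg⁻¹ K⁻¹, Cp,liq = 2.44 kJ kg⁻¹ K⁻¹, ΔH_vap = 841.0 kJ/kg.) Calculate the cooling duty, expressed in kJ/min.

vapour 137→78.4 °C: -83.212 kJ/kg
condensation at 78.4 °C: -841 kJ/kg
liquid 78.4→61.8 °C: -40.504 kJ/kg
Δh = -83.212 + -841 + -40.504 = -964.72 kJ/kg
Q = ṁ·Δh = 5.647 kg/s × -964.72 kJ/kg = -5447.8 kJ/s
|Q| = 5447.8 kW = 326870 kJ/min

Q_c = 327000 kJ/min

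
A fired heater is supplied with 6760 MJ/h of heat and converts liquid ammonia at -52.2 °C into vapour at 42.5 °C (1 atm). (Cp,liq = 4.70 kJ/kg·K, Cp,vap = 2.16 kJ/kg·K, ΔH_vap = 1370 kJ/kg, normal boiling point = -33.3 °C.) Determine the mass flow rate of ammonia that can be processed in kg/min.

Δh = 4.70×(-33.3−-52.2) + 1370 + 2.16×(42.5−-33.3) = 1622.6 kJ/kg
Q = 6760 MJ/h = 1877.8 kJ/s = 112670 kJ/min
ṁ = Q/Δh = 112670 / 1622.6 = 69.438 kg/min

ṁ = 69.4 kg/min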